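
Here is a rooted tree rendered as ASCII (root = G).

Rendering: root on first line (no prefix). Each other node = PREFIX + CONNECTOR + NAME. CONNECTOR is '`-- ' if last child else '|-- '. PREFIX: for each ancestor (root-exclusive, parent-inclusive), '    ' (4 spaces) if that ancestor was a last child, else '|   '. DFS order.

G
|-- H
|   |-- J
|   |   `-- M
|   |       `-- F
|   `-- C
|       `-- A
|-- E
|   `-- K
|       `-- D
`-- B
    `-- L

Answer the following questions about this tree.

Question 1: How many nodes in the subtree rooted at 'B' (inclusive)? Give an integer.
Answer: 2

Derivation:
Subtree rooted at B contains: B, L
Count = 2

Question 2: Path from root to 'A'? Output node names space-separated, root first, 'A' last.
Answer: G H C A

Derivation:
Walk down from root: G -> H -> C -> A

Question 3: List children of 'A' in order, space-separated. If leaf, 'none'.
Answer: none

Derivation:
Node A's children (from adjacency): (leaf)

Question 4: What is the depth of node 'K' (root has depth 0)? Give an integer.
Path from root to K: G -> E -> K
Depth = number of edges = 2

Answer: 2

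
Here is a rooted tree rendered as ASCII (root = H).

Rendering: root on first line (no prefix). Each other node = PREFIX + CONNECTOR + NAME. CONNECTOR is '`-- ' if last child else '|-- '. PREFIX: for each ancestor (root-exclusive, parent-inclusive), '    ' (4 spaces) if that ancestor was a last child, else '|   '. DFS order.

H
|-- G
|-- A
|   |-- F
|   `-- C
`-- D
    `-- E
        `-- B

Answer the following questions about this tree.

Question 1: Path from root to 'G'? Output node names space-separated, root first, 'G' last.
Walk down from root: H -> G

Answer: H G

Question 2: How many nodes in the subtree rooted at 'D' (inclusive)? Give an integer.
Answer: 3

Derivation:
Subtree rooted at D contains: B, D, E
Count = 3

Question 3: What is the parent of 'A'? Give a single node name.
Answer: H

Derivation:
Scan adjacency: A appears as child of H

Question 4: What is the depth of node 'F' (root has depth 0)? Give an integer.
Path from root to F: H -> A -> F
Depth = number of edges = 2

Answer: 2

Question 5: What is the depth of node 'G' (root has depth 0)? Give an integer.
Answer: 1

Derivation:
Path from root to G: H -> G
Depth = number of edges = 1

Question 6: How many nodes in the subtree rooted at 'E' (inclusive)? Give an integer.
Answer: 2

Derivation:
Subtree rooted at E contains: B, E
Count = 2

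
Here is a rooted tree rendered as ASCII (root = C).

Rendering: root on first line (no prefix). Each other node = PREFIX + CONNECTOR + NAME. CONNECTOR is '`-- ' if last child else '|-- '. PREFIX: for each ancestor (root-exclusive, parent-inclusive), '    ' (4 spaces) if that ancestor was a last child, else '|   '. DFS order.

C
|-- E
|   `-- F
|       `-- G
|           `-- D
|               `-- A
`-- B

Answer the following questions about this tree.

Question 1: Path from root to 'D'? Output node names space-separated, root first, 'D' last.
Walk down from root: C -> E -> F -> G -> D

Answer: C E F G D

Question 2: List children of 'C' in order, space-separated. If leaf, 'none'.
Node C's children (from adjacency): E, B

Answer: E B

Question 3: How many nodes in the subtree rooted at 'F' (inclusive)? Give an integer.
Subtree rooted at F contains: A, D, F, G
Count = 4

Answer: 4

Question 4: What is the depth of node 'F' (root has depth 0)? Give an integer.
Path from root to F: C -> E -> F
Depth = number of edges = 2

Answer: 2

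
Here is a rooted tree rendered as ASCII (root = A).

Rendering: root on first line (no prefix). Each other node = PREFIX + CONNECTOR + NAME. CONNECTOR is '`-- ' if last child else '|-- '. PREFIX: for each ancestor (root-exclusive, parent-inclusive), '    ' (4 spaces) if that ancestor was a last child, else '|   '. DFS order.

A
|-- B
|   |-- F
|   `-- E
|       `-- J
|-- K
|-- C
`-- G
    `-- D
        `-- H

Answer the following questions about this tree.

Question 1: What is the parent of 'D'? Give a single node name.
Answer: G

Derivation:
Scan adjacency: D appears as child of G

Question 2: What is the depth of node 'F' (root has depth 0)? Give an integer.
Answer: 2

Derivation:
Path from root to F: A -> B -> F
Depth = number of edges = 2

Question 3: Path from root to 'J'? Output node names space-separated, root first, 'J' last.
Walk down from root: A -> B -> E -> J

Answer: A B E J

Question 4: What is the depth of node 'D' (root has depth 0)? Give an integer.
Answer: 2

Derivation:
Path from root to D: A -> G -> D
Depth = number of edges = 2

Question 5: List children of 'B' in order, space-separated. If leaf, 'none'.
Node B's children (from adjacency): F, E

Answer: F E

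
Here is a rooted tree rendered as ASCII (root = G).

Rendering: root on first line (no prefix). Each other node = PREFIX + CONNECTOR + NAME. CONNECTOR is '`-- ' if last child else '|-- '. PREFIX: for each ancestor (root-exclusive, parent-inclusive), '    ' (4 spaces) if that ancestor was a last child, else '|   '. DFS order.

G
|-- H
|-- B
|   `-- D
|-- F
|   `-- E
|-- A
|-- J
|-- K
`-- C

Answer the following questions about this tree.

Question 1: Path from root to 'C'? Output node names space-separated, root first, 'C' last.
Answer: G C

Derivation:
Walk down from root: G -> C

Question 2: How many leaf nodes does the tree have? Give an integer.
Answer: 7

Derivation:
Leaves (nodes with no children): A, C, D, E, H, J, K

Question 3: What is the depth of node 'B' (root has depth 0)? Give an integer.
Path from root to B: G -> B
Depth = number of edges = 1

Answer: 1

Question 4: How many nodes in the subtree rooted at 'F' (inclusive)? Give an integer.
Subtree rooted at F contains: E, F
Count = 2

Answer: 2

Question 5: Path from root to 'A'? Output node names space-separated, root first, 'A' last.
Walk down from root: G -> A

Answer: G A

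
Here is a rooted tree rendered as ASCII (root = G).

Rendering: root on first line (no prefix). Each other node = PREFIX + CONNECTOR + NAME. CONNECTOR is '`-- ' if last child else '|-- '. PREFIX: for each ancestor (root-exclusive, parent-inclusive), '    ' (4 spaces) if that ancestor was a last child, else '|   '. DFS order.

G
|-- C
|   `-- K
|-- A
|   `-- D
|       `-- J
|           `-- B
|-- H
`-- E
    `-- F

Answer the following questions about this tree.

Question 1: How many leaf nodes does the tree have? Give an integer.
Answer: 4

Derivation:
Leaves (nodes with no children): B, F, H, K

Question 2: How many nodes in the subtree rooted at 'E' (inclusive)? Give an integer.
Answer: 2

Derivation:
Subtree rooted at E contains: E, F
Count = 2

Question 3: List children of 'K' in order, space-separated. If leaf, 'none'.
Answer: none

Derivation:
Node K's children (from adjacency): (leaf)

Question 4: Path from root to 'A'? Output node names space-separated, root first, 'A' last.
Answer: G A

Derivation:
Walk down from root: G -> A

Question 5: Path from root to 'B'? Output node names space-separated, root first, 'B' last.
Answer: G A D J B

Derivation:
Walk down from root: G -> A -> D -> J -> B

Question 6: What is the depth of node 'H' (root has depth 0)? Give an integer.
Answer: 1

Derivation:
Path from root to H: G -> H
Depth = number of edges = 1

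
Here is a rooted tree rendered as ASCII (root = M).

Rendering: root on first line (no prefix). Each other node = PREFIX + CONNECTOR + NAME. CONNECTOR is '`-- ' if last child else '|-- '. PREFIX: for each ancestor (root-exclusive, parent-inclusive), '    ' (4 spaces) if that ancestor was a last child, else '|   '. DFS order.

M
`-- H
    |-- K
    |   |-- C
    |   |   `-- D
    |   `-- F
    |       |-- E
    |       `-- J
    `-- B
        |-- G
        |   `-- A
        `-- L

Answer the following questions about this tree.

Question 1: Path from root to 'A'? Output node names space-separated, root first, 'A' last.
Answer: M H B G A

Derivation:
Walk down from root: M -> H -> B -> G -> A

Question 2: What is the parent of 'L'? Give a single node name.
Answer: B

Derivation:
Scan adjacency: L appears as child of B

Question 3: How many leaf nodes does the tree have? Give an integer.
Leaves (nodes with no children): A, D, E, J, L

Answer: 5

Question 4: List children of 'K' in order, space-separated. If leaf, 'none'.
Node K's children (from adjacency): C, F

Answer: C F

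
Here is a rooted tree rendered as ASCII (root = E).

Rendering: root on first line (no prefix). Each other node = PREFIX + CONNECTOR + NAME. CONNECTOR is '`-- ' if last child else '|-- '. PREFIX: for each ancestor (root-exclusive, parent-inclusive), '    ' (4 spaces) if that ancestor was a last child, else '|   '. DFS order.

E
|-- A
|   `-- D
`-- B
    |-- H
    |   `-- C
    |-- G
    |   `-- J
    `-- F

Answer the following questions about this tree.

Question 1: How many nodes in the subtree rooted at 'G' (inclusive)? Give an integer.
Subtree rooted at G contains: G, J
Count = 2

Answer: 2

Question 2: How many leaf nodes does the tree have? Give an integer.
Leaves (nodes with no children): C, D, F, J

Answer: 4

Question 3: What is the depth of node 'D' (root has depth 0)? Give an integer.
Path from root to D: E -> A -> D
Depth = number of edges = 2

Answer: 2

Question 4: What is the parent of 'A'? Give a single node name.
Scan adjacency: A appears as child of E

Answer: E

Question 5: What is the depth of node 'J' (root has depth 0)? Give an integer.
Answer: 3

Derivation:
Path from root to J: E -> B -> G -> J
Depth = number of edges = 3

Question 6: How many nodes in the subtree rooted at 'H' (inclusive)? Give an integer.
Subtree rooted at H contains: C, H
Count = 2

Answer: 2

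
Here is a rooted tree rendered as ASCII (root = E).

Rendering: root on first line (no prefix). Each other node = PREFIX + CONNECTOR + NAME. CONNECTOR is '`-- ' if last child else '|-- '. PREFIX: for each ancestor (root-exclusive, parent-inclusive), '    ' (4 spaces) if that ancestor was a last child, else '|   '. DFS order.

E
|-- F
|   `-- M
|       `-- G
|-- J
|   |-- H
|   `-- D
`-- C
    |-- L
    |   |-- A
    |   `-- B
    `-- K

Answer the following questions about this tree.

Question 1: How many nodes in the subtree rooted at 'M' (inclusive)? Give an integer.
Answer: 2

Derivation:
Subtree rooted at M contains: G, M
Count = 2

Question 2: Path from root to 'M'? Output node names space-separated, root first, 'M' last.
Walk down from root: E -> F -> M

Answer: E F M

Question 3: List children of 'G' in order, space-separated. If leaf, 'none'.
Node G's children (from adjacency): (leaf)

Answer: none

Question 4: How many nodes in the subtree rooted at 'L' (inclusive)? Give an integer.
Answer: 3

Derivation:
Subtree rooted at L contains: A, B, L
Count = 3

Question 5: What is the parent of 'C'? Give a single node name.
Scan adjacency: C appears as child of E

Answer: E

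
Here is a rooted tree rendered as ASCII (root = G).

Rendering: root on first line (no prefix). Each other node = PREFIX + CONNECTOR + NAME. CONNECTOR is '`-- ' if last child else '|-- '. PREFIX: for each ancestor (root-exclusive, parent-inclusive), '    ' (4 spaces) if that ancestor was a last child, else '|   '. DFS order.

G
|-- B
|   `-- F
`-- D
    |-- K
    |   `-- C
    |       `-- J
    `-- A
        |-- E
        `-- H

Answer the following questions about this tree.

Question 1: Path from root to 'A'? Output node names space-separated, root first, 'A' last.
Walk down from root: G -> D -> A

Answer: G D A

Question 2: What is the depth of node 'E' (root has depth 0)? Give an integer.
Answer: 3

Derivation:
Path from root to E: G -> D -> A -> E
Depth = number of edges = 3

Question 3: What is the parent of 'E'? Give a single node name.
Scan adjacency: E appears as child of A

Answer: A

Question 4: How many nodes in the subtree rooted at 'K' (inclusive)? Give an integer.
Answer: 3

Derivation:
Subtree rooted at K contains: C, J, K
Count = 3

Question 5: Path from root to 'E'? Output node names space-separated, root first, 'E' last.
Walk down from root: G -> D -> A -> E

Answer: G D A E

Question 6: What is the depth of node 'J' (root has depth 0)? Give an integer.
Answer: 4

Derivation:
Path from root to J: G -> D -> K -> C -> J
Depth = number of edges = 4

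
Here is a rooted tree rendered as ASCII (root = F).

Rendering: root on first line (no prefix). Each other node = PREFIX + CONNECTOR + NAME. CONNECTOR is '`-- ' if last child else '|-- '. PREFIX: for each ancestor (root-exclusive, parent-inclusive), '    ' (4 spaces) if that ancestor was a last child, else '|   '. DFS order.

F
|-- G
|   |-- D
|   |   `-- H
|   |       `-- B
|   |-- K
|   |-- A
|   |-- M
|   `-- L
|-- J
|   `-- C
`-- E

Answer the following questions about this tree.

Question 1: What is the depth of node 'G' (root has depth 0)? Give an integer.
Answer: 1

Derivation:
Path from root to G: F -> G
Depth = number of edges = 1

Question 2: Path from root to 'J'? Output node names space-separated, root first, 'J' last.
Answer: F J

Derivation:
Walk down from root: F -> J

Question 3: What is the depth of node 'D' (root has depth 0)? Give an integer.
Answer: 2

Derivation:
Path from root to D: F -> G -> D
Depth = number of edges = 2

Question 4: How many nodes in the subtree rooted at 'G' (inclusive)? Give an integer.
Answer: 8

Derivation:
Subtree rooted at G contains: A, B, D, G, H, K, L, M
Count = 8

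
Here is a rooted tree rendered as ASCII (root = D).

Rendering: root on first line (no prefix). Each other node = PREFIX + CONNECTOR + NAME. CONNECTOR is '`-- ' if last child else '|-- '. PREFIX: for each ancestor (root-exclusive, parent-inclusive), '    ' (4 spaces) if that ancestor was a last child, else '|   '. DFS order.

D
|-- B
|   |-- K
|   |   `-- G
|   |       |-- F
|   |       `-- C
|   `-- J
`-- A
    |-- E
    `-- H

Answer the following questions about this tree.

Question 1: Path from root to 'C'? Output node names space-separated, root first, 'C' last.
Answer: D B K G C

Derivation:
Walk down from root: D -> B -> K -> G -> C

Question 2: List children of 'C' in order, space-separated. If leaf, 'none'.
Answer: none

Derivation:
Node C's children (from adjacency): (leaf)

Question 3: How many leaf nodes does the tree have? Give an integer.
Answer: 5

Derivation:
Leaves (nodes with no children): C, E, F, H, J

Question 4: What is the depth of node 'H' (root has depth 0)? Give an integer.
Answer: 2

Derivation:
Path from root to H: D -> A -> H
Depth = number of edges = 2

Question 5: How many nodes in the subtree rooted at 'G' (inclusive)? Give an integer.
Subtree rooted at G contains: C, F, G
Count = 3

Answer: 3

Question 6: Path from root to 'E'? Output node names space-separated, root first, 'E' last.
Walk down from root: D -> A -> E

Answer: D A E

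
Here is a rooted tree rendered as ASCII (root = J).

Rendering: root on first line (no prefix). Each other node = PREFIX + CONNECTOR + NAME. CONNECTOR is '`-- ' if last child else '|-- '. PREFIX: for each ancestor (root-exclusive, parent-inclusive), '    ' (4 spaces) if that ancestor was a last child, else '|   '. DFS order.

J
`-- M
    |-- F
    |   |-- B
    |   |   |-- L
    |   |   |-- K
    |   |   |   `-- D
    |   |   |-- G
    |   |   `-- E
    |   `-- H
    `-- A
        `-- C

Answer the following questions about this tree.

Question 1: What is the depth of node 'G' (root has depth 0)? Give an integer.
Answer: 4

Derivation:
Path from root to G: J -> M -> F -> B -> G
Depth = number of edges = 4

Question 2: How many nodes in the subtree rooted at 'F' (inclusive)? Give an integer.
Answer: 8

Derivation:
Subtree rooted at F contains: B, D, E, F, G, H, K, L
Count = 8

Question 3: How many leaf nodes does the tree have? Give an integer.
Leaves (nodes with no children): C, D, E, G, H, L

Answer: 6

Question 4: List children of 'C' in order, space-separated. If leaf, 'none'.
Node C's children (from adjacency): (leaf)

Answer: none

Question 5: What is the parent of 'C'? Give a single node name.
Answer: A

Derivation:
Scan adjacency: C appears as child of A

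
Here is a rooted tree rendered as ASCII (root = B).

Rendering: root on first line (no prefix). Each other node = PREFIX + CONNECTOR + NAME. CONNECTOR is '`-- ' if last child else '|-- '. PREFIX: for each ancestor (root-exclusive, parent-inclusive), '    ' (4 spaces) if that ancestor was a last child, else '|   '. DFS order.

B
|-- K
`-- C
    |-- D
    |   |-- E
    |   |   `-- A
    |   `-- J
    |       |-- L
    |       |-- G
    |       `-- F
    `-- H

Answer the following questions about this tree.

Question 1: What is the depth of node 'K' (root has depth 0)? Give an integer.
Path from root to K: B -> K
Depth = number of edges = 1

Answer: 1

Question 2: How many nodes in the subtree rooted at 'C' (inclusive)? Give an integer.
Answer: 9

Derivation:
Subtree rooted at C contains: A, C, D, E, F, G, H, J, L
Count = 9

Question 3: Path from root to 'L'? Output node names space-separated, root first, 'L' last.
Walk down from root: B -> C -> D -> J -> L

Answer: B C D J L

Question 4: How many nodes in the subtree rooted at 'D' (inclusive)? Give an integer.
Subtree rooted at D contains: A, D, E, F, G, J, L
Count = 7

Answer: 7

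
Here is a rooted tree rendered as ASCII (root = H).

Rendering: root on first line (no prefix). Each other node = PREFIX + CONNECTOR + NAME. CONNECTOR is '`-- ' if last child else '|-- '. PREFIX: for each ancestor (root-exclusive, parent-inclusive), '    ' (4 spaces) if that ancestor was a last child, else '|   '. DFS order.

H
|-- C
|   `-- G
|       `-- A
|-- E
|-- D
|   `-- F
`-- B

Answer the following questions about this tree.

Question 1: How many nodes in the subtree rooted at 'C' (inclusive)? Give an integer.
Answer: 3

Derivation:
Subtree rooted at C contains: A, C, G
Count = 3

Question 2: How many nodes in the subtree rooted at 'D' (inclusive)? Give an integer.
Subtree rooted at D contains: D, F
Count = 2

Answer: 2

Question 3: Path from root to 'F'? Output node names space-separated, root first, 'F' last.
Walk down from root: H -> D -> F

Answer: H D F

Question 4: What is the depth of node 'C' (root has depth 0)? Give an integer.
Answer: 1

Derivation:
Path from root to C: H -> C
Depth = number of edges = 1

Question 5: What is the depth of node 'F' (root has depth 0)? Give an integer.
Answer: 2

Derivation:
Path from root to F: H -> D -> F
Depth = number of edges = 2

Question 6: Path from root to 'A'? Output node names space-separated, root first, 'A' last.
Answer: H C G A

Derivation:
Walk down from root: H -> C -> G -> A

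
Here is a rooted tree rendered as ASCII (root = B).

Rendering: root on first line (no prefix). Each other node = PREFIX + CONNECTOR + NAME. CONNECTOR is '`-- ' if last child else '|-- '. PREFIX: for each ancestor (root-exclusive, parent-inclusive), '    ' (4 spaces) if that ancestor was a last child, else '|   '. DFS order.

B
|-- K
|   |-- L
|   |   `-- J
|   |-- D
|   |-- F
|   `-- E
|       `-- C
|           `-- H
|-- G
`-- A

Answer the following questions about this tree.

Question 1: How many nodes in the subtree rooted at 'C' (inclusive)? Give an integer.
Answer: 2

Derivation:
Subtree rooted at C contains: C, H
Count = 2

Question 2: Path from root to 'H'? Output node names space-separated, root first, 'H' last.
Answer: B K E C H

Derivation:
Walk down from root: B -> K -> E -> C -> H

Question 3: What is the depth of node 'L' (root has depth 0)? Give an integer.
Answer: 2

Derivation:
Path from root to L: B -> K -> L
Depth = number of edges = 2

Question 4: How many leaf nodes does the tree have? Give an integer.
Answer: 6

Derivation:
Leaves (nodes with no children): A, D, F, G, H, J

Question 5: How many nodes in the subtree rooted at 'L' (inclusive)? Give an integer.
Answer: 2

Derivation:
Subtree rooted at L contains: J, L
Count = 2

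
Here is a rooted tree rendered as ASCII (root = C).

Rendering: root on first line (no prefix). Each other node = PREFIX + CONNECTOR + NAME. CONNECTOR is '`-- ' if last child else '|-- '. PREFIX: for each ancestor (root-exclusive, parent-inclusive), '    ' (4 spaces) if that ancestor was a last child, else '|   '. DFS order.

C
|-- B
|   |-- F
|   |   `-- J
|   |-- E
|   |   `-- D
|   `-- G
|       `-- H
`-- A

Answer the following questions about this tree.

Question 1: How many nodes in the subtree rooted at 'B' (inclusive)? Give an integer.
Subtree rooted at B contains: B, D, E, F, G, H, J
Count = 7

Answer: 7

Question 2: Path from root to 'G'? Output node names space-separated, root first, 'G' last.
Answer: C B G

Derivation:
Walk down from root: C -> B -> G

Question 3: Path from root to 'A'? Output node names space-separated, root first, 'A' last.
Walk down from root: C -> A

Answer: C A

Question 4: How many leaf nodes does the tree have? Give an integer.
Leaves (nodes with no children): A, D, H, J

Answer: 4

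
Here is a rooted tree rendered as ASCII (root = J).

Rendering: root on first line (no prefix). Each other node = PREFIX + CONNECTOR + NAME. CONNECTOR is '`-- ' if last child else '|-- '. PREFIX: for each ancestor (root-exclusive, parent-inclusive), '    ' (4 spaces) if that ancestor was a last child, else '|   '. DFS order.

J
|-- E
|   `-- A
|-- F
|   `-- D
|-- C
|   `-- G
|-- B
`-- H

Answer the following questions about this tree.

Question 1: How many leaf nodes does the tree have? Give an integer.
Leaves (nodes with no children): A, B, D, G, H

Answer: 5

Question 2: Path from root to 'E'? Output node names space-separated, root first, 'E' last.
Walk down from root: J -> E

Answer: J E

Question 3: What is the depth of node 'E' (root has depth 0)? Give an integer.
Answer: 1

Derivation:
Path from root to E: J -> E
Depth = number of edges = 1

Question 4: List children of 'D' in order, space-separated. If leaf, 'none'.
Node D's children (from adjacency): (leaf)

Answer: none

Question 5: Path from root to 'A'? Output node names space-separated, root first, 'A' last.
Answer: J E A

Derivation:
Walk down from root: J -> E -> A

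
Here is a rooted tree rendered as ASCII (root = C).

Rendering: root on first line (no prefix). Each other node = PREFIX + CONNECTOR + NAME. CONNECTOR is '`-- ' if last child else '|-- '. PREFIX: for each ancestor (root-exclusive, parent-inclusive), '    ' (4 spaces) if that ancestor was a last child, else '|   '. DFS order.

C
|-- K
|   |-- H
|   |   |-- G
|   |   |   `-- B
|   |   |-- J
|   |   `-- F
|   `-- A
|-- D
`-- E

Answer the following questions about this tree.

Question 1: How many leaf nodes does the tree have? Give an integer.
Answer: 6

Derivation:
Leaves (nodes with no children): A, B, D, E, F, J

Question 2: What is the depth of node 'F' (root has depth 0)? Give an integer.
Answer: 3

Derivation:
Path from root to F: C -> K -> H -> F
Depth = number of edges = 3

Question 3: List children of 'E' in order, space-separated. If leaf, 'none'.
Answer: none

Derivation:
Node E's children (from adjacency): (leaf)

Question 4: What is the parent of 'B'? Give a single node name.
Scan adjacency: B appears as child of G

Answer: G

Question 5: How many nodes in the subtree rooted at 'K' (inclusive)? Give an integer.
Answer: 7

Derivation:
Subtree rooted at K contains: A, B, F, G, H, J, K
Count = 7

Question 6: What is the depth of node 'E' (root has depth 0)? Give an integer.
Answer: 1

Derivation:
Path from root to E: C -> E
Depth = number of edges = 1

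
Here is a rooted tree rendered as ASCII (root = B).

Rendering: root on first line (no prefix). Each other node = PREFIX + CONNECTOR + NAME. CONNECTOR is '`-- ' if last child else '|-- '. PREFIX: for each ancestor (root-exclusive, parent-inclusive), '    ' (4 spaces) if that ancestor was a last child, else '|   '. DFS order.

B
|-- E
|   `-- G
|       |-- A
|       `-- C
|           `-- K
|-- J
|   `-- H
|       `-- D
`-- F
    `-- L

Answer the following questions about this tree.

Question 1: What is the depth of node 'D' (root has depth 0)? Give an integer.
Path from root to D: B -> J -> H -> D
Depth = number of edges = 3

Answer: 3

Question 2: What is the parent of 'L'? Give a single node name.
Answer: F

Derivation:
Scan adjacency: L appears as child of F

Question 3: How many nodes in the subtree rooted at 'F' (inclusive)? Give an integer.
Answer: 2

Derivation:
Subtree rooted at F contains: F, L
Count = 2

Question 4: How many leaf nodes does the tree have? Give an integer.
Leaves (nodes with no children): A, D, K, L

Answer: 4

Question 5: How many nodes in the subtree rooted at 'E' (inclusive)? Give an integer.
Subtree rooted at E contains: A, C, E, G, K
Count = 5

Answer: 5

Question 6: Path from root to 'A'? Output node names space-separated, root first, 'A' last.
Walk down from root: B -> E -> G -> A

Answer: B E G A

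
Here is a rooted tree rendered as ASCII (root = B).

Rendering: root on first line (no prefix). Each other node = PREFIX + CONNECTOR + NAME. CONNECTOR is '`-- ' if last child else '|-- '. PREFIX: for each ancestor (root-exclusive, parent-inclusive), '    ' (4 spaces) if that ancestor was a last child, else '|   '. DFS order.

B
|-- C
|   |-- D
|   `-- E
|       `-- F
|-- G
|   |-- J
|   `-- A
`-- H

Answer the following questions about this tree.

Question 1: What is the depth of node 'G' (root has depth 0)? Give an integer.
Answer: 1

Derivation:
Path from root to G: B -> G
Depth = number of edges = 1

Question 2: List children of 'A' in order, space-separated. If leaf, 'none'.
Node A's children (from adjacency): (leaf)

Answer: none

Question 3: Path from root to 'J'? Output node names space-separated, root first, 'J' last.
Answer: B G J

Derivation:
Walk down from root: B -> G -> J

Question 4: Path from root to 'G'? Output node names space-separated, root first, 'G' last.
Answer: B G

Derivation:
Walk down from root: B -> G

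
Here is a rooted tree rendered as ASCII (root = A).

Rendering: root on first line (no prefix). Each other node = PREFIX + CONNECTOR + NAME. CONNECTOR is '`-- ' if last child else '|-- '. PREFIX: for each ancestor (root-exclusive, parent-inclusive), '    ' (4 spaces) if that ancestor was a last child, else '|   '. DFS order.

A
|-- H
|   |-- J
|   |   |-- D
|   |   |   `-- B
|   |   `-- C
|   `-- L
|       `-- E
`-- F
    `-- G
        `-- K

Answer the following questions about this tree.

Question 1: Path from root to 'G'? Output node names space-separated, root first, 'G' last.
Walk down from root: A -> F -> G

Answer: A F G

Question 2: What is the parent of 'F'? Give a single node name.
Answer: A

Derivation:
Scan adjacency: F appears as child of A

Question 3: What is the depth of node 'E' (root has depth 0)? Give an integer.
Answer: 3

Derivation:
Path from root to E: A -> H -> L -> E
Depth = number of edges = 3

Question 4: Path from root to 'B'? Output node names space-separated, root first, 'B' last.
Walk down from root: A -> H -> J -> D -> B

Answer: A H J D B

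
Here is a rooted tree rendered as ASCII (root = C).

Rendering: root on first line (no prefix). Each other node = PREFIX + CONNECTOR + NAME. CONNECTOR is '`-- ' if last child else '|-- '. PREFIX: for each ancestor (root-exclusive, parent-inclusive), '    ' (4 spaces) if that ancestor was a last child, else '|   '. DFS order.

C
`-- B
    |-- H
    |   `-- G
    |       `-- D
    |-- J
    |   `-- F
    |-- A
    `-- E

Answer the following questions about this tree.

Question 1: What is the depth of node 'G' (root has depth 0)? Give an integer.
Answer: 3

Derivation:
Path from root to G: C -> B -> H -> G
Depth = number of edges = 3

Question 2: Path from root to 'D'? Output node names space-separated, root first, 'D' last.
Walk down from root: C -> B -> H -> G -> D

Answer: C B H G D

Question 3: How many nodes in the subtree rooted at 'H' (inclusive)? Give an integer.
Subtree rooted at H contains: D, G, H
Count = 3

Answer: 3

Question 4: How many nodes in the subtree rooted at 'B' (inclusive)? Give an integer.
Answer: 8

Derivation:
Subtree rooted at B contains: A, B, D, E, F, G, H, J
Count = 8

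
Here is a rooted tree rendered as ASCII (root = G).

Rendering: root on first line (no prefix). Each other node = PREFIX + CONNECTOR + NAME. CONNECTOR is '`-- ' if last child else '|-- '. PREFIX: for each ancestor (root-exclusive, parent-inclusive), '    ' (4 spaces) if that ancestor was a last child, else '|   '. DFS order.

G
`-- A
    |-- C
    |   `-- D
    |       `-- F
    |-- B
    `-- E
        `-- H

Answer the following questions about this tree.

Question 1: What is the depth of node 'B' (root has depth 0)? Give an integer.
Path from root to B: G -> A -> B
Depth = number of edges = 2

Answer: 2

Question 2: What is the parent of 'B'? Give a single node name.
Answer: A

Derivation:
Scan adjacency: B appears as child of A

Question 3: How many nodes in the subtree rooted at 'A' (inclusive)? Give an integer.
Subtree rooted at A contains: A, B, C, D, E, F, H
Count = 7

Answer: 7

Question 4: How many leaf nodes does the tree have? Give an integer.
Answer: 3

Derivation:
Leaves (nodes with no children): B, F, H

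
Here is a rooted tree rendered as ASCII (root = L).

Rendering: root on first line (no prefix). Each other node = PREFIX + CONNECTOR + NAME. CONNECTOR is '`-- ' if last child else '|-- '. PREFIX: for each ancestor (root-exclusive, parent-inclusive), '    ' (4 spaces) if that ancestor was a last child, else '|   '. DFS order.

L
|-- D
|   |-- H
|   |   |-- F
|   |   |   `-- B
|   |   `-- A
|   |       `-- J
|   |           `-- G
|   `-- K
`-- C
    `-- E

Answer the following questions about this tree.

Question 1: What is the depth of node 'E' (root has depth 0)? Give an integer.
Path from root to E: L -> C -> E
Depth = number of edges = 2

Answer: 2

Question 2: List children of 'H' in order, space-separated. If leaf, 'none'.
Node H's children (from adjacency): F, A

Answer: F A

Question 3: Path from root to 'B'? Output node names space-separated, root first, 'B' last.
Walk down from root: L -> D -> H -> F -> B

Answer: L D H F B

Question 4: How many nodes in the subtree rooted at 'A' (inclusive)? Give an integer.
Answer: 3

Derivation:
Subtree rooted at A contains: A, G, J
Count = 3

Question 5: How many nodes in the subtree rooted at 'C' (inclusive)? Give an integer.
Answer: 2

Derivation:
Subtree rooted at C contains: C, E
Count = 2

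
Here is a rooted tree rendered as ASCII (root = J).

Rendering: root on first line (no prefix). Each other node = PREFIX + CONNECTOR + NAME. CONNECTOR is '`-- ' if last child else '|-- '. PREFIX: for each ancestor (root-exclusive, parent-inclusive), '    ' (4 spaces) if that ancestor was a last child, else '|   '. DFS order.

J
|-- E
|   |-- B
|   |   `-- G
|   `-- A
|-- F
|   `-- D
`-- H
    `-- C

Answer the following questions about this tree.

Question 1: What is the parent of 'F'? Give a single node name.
Answer: J

Derivation:
Scan adjacency: F appears as child of J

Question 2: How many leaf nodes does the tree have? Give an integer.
Leaves (nodes with no children): A, C, D, G

Answer: 4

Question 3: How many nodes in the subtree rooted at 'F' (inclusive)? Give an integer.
Answer: 2

Derivation:
Subtree rooted at F contains: D, F
Count = 2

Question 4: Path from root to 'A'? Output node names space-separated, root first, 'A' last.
Answer: J E A

Derivation:
Walk down from root: J -> E -> A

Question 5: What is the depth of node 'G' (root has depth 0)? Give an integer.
Path from root to G: J -> E -> B -> G
Depth = number of edges = 3

Answer: 3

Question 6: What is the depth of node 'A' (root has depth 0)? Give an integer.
Answer: 2

Derivation:
Path from root to A: J -> E -> A
Depth = number of edges = 2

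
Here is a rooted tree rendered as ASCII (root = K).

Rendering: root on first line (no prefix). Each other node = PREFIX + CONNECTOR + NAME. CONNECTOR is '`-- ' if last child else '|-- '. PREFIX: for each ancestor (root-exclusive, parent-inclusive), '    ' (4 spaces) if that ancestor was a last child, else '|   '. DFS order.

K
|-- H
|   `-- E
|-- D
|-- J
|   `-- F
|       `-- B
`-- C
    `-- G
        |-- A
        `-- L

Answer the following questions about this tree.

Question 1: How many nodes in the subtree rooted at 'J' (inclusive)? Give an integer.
Answer: 3

Derivation:
Subtree rooted at J contains: B, F, J
Count = 3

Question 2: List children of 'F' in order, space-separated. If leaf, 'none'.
Answer: B

Derivation:
Node F's children (from adjacency): B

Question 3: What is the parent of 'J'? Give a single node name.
Scan adjacency: J appears as child of K

Answer: K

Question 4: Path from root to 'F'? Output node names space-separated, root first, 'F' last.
Walk down from root: K -> J -> F

Answer: K J F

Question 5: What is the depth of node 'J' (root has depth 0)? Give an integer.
Answer: 1

Derivation:
Path from root to J: K -> J
Depth = number of edges = 1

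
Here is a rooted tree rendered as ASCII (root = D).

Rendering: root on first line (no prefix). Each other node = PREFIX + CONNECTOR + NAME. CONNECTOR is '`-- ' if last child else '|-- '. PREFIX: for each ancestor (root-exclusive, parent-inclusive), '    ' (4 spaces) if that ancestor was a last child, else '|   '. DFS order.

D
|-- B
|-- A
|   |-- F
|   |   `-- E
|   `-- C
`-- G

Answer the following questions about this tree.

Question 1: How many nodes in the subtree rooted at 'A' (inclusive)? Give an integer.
Subtree rooted at A contains: A, C, E, F
Count = 4

Answer: 4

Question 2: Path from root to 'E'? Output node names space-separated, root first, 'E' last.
Walk down from root: D -> A -> F -> E

Answer: D A F E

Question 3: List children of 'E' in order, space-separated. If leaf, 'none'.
Node E's children (from adjacency): (leaf)

Answer: none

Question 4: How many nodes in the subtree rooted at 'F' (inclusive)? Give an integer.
Subtree rooted at F contains: E, F
Count = 2

Answer: 2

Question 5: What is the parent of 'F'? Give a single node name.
Answer: A

Derivation:
Scan adjacency: F appears as child of A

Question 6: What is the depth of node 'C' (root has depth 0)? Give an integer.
Answer: 2

Derivation:
Path from root to C: D -> A -> C
Depth = number of edges = 2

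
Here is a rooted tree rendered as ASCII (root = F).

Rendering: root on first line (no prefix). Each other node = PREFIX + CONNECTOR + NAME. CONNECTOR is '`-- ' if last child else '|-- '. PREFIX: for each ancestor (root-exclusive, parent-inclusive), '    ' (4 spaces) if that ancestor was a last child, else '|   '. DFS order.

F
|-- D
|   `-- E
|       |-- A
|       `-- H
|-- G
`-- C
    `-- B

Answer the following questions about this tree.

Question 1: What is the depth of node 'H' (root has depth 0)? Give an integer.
Answer: 3

Derivation:
Path from root to H: F -> D -> E -> H
Depth = number of edges = 3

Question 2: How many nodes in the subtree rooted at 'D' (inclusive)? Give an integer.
Subtree rooted at D contains: A, D, E, H
Count = 4

Answer: 4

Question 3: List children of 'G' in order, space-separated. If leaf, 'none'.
Answer: none

Derivation:
Node G's children (from adjacency): (leaf)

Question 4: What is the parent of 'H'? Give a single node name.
Scan adjacency: H appears as child of E

Answer: E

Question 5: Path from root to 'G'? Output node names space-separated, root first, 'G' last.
Walk down from root: F -> G

Answer: F G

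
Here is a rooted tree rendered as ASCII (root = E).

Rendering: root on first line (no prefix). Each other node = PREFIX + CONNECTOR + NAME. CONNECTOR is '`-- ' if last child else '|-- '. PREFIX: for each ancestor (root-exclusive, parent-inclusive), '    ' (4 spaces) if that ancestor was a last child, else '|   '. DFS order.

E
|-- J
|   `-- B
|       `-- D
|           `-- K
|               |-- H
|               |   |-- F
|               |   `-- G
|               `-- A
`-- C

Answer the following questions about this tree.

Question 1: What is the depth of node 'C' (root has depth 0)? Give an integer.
Path from root to C: E -> C
Depth = number of edges = 1

Answer: 1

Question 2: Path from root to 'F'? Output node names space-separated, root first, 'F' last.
Walk down from root: E -> J -> B -> D -> K -> H -> F

Answer: E J B D K H F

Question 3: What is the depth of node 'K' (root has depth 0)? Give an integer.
Path from root to K: E -> J -> B -> D -> K
Depth = number of edges = 4

Answer: 4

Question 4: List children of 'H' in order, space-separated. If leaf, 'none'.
Node H's children (from adjacency): F, G

Answer: F G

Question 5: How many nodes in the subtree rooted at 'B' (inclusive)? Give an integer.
Answer: 7

Derivation:
Subtree rooted at B contains: A, B, D, F, G, H, K
Count = 7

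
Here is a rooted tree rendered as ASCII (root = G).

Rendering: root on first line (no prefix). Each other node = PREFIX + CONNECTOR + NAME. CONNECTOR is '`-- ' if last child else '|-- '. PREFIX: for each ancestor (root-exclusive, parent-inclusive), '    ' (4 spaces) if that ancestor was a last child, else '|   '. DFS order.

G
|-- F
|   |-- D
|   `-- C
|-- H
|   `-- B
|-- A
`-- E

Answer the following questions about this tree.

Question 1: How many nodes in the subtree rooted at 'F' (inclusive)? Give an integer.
Subtree rooted at F contains: C, D, F
Count = 3

Answer: 3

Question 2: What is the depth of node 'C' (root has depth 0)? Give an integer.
Path from root to C: G -> F -> C
Depth = number of edges = 2

Answer: 2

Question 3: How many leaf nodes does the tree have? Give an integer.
Answer: 5

Derivation:
Leaves (nodes with no children): A, B, C, D, E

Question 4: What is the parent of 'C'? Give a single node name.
Answer: F

Derivation:
Scan adjacency: C appears as child of F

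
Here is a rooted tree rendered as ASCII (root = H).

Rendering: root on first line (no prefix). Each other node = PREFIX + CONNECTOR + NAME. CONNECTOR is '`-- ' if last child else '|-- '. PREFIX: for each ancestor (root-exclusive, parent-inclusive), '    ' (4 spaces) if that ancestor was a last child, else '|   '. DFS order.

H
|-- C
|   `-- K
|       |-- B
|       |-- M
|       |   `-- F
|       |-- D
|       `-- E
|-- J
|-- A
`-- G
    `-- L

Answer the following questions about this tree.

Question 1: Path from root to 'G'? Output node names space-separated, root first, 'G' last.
Answer: H G

Derivation:
Walk down from root: H -> G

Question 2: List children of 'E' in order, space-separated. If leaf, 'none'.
Answer: none

Derivation:
Node E's children (from adjacency): (leaf)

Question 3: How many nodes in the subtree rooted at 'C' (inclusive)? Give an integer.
Answer: 7

Derivation:
Subtree rooted at C contains: B, C, D, E, F, K, M
Count = 7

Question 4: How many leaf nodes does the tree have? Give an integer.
Answer: 7

Derivation:
Leaves (nodes with no children): A, B, D, E, F, J, L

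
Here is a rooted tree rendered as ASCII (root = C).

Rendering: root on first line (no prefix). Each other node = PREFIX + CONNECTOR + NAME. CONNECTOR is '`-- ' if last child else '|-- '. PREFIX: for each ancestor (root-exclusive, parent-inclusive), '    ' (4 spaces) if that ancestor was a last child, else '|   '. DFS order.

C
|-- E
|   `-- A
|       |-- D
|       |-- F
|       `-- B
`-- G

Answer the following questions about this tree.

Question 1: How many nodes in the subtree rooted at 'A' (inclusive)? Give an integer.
Subtree rooted at A contains: A, B, D, F
Count = 4

Answer: 4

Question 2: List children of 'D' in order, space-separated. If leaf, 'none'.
Node D's children (from adjacency): (leaf)

Answer: none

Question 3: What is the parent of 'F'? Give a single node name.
Scan adjacency: F appears as child of A

Answer: A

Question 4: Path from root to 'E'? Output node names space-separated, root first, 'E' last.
Walk down from root: C -> E

Answer: C E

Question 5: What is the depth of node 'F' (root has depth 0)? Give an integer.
Answer: 3

Derivation:
Path from root to F: C -> E -> A -> F
Depth = number of edges = 3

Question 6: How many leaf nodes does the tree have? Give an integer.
Leaves (nodes with no children): B, D, F, G

Answer: 4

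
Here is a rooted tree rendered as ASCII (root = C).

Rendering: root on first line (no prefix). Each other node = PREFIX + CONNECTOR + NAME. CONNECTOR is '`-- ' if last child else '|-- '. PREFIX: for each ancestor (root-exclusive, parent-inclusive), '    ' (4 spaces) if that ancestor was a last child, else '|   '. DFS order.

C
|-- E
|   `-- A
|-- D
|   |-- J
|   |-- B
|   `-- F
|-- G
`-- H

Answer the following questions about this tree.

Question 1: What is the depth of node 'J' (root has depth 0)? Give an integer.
Path from root to J: C -> D -> J
Depth = number of edges = 2

Answer: 2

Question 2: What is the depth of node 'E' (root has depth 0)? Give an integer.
Answer: 1

Derivation:
Path from root to E: C -> E
Depth = number of edges = 1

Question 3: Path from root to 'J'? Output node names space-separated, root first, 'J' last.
Walk down from root: C -> D -> J

Answer: C D J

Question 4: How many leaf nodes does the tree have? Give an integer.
Answer: 6

Derivation:
Leaves (nodes with no children): A, B, F, G, H, J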